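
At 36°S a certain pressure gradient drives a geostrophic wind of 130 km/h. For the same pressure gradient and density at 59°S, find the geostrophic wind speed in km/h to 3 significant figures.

With the same pressure gradient and density, V_g ∝ 1/f ∝ 1/sin φ.
V₂ = V₁ · sin φ₁ / sin φ₂ = 130 × sin 36° / sin 59°
V₂ = 130 × 0.5878/0.8572 = 89.1 km/h

89.1 km/h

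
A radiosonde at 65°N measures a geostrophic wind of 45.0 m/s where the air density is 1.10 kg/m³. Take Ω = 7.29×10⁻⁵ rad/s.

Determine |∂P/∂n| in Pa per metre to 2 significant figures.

6.5×10⁻³ Pa/m

Coriolis parameter at 65°N:
f = 2Ω sin φ = 2 × 7.29×10⁻⁵ × sin 65° = 1.32×10⁻⁴ s⁻¹
Geostrophic balance rearranged: |∂P/∂n| = f ρ V_g
|∂P/∂n| = 1.32×10⁻⁴ × 1.10 × 45.0 = 6.54×10⁻³ Pa/m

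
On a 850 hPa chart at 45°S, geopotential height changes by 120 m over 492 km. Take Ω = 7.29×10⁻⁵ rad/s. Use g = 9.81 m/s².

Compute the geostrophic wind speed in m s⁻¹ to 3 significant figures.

Coriolis parameter at 45°S:
f = 2Ω sin φ = 2 × 7.29×10⁻⁵ × sin 45° = 1.03×10⁻⁴ s⁻¹
Height gradient: |∂Z/∂n| = 120 m / 492000 m = 2.44×10⁻⁴
On a pressure surface, geostrophic balance gives V_g = (g/f)|∂Z/∂n|:
V_g = 9.81 × 2.44×10⁻⁴ / 1.03×10⁻⁴ = 23.2 m/s

23.2 m s⁻¹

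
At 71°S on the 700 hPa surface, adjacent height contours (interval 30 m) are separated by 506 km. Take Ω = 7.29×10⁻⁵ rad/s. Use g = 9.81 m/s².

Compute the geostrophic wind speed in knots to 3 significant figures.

8.20 knots

Coriolis parameter at 71°S:
f = 2Ω sin φ = 2 × 7.29×10⁻⁵ × sin 71° = 1.38×10⁻⁴ s⁻¹
Height gradient: |∂Z/∂n| = 30 m / 506000 m = 5.93×10⁻⁵
On a pressure surface, geostrophic balance gives V_g = (g/f)|∂Z/∂n|:
V_g = 9.81 × 5.93×10⁻⁵ / 1.38×10⁻⁴ = 4.22 m/s
Converting: 4.22 m/s × 1.944 = 8.20 knots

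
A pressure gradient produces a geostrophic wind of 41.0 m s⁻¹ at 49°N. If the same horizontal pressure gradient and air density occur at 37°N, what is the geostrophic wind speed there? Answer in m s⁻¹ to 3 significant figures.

With the same pressure gradient and density, V_g ∝ 1/f ∝ 1/sin φ.
V₂ = V₁ · sin φ₁ / sin φ₂ = 41.0 × sin 49° / sin 37°
V₂ = 41.0 × 0.7547/0.6018 = 51.4 m s⁻¹

51.4 m s⁻¹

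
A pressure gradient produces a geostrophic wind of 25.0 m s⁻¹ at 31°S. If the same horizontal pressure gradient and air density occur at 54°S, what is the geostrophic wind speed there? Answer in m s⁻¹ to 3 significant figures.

With the same pressure gradient and density, V_g ∝ 1/f ∝ 1/sin φ.
V₂ = V₁ · sin φ₁ / sin φ₂ = 25.0 × sin 31° / sin 54°
V₂ = 25.0 × 0.5150/0.8090 = 15.9 m s⁻¹

15.9 m s⁻¹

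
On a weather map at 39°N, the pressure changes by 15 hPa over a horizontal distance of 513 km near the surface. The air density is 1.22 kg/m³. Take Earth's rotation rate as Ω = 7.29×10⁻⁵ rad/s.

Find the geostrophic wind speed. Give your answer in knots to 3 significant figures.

Coriolis parameter at 39°N:
f = 2Ω sin φ = 2 × 7.29×10⁻⁵ × sin 39° = 9.18×10⁻⁵ s⁻¹
Pressure gradient: |∂P/∂n| = 1500 Pa / 513000 m = 2.92×10⁻³ Pa/m
Geostrophic balance (pressure-gradient force = Coriolis force):
V_g = (1/(fρ)) |∂P/∂n| = 2.92×10⁻³ / (9.18×10⁻⁵ × 1.22) = 26.1 m/s
Converting: 26.1 m/s × 1.944 = 50.8 knots

50.8 knots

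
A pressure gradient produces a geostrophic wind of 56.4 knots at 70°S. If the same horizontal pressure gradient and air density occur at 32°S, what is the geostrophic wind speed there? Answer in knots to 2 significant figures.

100 knots

With the same pressure gradient and density, V_g ∝ 1/f ∝ 1/sin φ.
V₂ = V₁ · sin φ₁ / sin φ₂ = 56.4 × sin 70° / sin 32°
V₂ = 56.4 × 0.9397/0.5299 = 100 knots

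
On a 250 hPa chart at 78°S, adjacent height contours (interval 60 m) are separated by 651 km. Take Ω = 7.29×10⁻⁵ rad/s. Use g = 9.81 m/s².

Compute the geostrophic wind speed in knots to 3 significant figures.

Coriolis parameter at 78°S:
f = 2Ω sin φ = 2 × 7.29×10⁻⁵ × sin 78° = 1.43×10⁻⁴ s⁻¹
Height gradient: |∂Z/∂n| = 60 m / 651000 m = 9.22×10⁻⁵
On a pressure surface, geostrophic balance gives V_g = (g/f)|∂Z/∂n|:
V_g = 9.81 × 9.22×10⁻⁵ / 1.43×10⁻⁴ = 6.34 m/s
Converting: 6.34 m/s × 1.944 = 12.3 knots

12.3 knots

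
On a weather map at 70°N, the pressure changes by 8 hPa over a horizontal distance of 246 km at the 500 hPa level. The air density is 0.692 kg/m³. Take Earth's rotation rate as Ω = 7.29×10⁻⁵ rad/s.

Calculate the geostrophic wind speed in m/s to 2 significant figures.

Coriolis parameter at 70°N:
f = 2Ω sin φ = 2 × 7.29×10⁻⁵ × sin 70° = 1.37×10⁻⁴ s⁻¹
Pressure gradient: |∂P/∂n| = 800 Pa / 246000 m = 3.25×10⁻³ Pa/m
Geostrophic balance (pressure-gradient force = Coriolis force):
V_g = (1/(fρ)) |∂P/∂n| = 3.25×10⁻³ / (1.37×10⁻⁴ × 0.692) = 34.3 m/s

34 m/s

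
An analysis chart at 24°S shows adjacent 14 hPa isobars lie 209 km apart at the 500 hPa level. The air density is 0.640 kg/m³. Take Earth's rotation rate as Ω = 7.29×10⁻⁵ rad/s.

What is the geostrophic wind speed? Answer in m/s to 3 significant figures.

176 m/s

Coriolis parameter at 24°S:
f = 2Ω sin φ = 2 × 7.29×10⁻⁵ × sin 24° = 5.93×10⁻⁵ s⁻¹
Pressure gradient: |∂P/∂n| = 1400 Pa / 209000 m = 6.70×10⁻³ Pa/m
Geostrophic balance (pressure-gradient force = Coriolis force):
V_g = (1/(fρ)) |∂P/∂n| = 6.70×10⁻³ / (5.93×10⁻⁵ × 0.640) = 176 m/s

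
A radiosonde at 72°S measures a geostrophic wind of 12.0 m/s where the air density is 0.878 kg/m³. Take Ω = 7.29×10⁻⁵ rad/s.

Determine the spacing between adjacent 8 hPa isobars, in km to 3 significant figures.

548 km

Coriolis parameter at 72°S:
f = 2Ω sin φ = 2 × 7.29×10⁻⁵ × sin 72° = 1.39×10⁻⁴ s⁻¹
Geostrophic balance rearranged: |∂P/∂n| = f ρ V_g
|∂P/∂n| = 1.39×10⁻⁴ × 0.878 × 12.0 = 1.46×10⁻³ Pa/m
Isobar spacing: Δn = ΔP/|∂P/∂n| = 800 Pa / 1.46×10⁻³ Pa/m = 547584 m ≈ 548 km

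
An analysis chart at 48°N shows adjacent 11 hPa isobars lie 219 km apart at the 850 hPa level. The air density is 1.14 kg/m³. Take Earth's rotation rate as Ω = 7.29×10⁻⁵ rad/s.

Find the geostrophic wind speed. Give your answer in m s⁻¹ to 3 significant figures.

Coriolis parameter at 48°N:
f = 2Ω sin φ = 2 × 7.29×10⁻⁵ × sin 48° = 1.08×10⁻⁴ s⁻¹
Pressure gradient: |∂P/∂n| = 1100 Pa / 219000 m = 5.02×10⁻³ Pa/m
Geostrophic balance (pressure-gradient force = Coriolis force):
V_g = (1/(fρ)) |∂P/∂n| = 5.02×10⁻³ / (1.08×10⁻⁴ × 1.14) = 40.7 m/s

40.7 m s⁻¹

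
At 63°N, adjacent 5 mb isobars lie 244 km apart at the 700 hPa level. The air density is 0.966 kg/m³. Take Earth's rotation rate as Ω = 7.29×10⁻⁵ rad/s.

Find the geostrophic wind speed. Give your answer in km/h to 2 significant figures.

Coriolis parameter at 63°N:
f = 2Ω sin φ = 2 × 7.29×10⁻⁵ × sin 63° = 1.30×10⁻⁴ s⁻¹
Pressure gradient: |∂P/∂n| = 500 Pa / 244000 m = 2.05×10⁻³ Pa/m
Geostrophic balance (pressure-gradient force = Coriolis force):
V_g = (1/(fρ)) |∂P/∂n| = 2.05×10⁻³ / (1.30×10⁻⁴ × 0.966) = 16.3 m/s
Converting: 16.3 m/s × 3.6 = 59 km/h

59 km/h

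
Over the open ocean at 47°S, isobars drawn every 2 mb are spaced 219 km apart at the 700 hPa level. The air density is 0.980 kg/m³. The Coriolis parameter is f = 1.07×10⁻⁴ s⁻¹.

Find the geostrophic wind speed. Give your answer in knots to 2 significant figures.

17 knots

Pressure gradient: |∂P/∂n| = 200 Pa / 219000 m = 9.13×10⁻⁴ Pa/m
Geostrophic balance (pressure-gradient force = Coriolis force):
V_g = (1/(fρ)) |∂P/∂n| = 9.13×10⁻⁴ / (1.07×10⁻⁴ × 0.980) = 8.71 m/s
Converting: 8.71 m/s × 1.944 = 17 knots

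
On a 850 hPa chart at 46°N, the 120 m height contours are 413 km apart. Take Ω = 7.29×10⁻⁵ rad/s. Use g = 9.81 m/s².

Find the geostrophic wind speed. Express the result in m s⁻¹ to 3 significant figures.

27.2 m s⁻¹

Coriolis parameter at 46°N:
f = 2Ω sin φ = 2 × 7.29×10⁻⁵ × sin 46° = 1.05×10⁻⁴ s⁻¹
Height gradient: |∂Z/∂n| = 120 m / 413000 m = 2.91×10⁻⁴
On a pressure surface, geostrophic balance gives V_g = (g/f)|∂Z/∂n|:
V_g = 9.81 × 2.91×10⁻⁴ / 1.05×10⁻⁴ = 27.2 m/s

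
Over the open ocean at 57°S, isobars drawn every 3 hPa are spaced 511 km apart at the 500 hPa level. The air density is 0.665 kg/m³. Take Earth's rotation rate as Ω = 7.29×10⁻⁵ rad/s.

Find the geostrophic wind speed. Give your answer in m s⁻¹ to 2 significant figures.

7.2 m s⁻¹

Coriolis parameter at 57°S:
f = 2Ω sin φ = 2 × 7.29×10⁻⁵ × sin 57° = 1.22×10⁻⁴ s⁻¹
Pressure gradient: |∂P/∂n| = 300 Pa / 511000 m = 5.87×10⁻⁴ Pa/m
Geostrophic balance (pressure-gradient force = Coriolis force):
V_g = (1/(fρ)) |∂P/∂n| = 5.87×10⁻⁴ / (1.22×10⁻⁴ × 0.665) = 7.22 m/s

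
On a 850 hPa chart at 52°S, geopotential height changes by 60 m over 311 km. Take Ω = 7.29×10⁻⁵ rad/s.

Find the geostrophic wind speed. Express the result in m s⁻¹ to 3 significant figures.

Coriolis parameter at 52°S:
f = 2Ω sin φ = 2 × 7.29×10⁻⁵ × sin 52° = 1.15×10⁻⁴ s⁻¹
Height gradient: |∂Z/∂n| = 60 m / 311000 m = 1.93×10⁻⁴
On a pressure surface, geostrophic balance gives V_g = (g/f)|∂Z/∂n|:
V_g = 9.81 × 1.93×10⁻⁴ / 1.15×10⁻⁴ = 16.5 m/s

16.5 m s⁻¹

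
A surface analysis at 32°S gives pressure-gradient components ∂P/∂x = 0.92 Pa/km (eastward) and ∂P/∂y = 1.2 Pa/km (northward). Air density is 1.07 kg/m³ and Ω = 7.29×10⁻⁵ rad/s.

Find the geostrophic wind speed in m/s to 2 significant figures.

Coriolis parameter at 32°S:
f = 2Ω sin φ = 2 × 7.29×10⁻⁵ × sin 32° = 7.73×10⁻⁵ s⁻¹
In the Southern Hemisphere f is negative: f = −7.73×10⁻⁵ s⁻¹.
Component geostrophic relations (x east, y north):
u_g = −(1/(fρ)) ∂P/∂y,  v_g = (1/(fρ)) ∂P/∂x
u_g = −(1.2×10⁻³)/(−7.73×10⁻⁵ × 1.07) = 14.5 m/s;  v_g = (0.92×10⁻³)/(−7.73×10⁻⁵ × 1.07) = −11.1 m/s
|V_g| = √(u_g² + v_g²) = 18.3 m/s

18 m/s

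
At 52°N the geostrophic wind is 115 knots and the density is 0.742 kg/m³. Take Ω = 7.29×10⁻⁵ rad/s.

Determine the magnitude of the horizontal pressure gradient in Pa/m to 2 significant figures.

5.0×10⁻³ Pa/m

Coriolis parameter at 52°N:
f = 2Ω sin φ = 2 × 7.29×10⁻⁵ × sin 52° = 1.15×10⁻⁴ s⁻¹
Wind speed in SI: 115 knots = 59.2 m/s
Geostrophic balance rearranged: |∂P/∂n| = f ρ V_g
|∂P/∂n| = 1.15×10⁻⁴ × 0.742 × 59.2 = 5.04×10⁻³ Pa/m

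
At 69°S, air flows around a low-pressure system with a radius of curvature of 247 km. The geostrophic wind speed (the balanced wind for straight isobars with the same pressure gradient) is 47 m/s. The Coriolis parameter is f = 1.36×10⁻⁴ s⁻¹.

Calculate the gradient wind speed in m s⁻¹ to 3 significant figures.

Around a low, centrifugal force acts outward with Coriolis, so pressure-gradient force balances both:
(1/ρ)|∂P/∂n| = fV + V²/R  →  V² + fR·V − fR·V_g = 0
With fR = 1.36×10⁻⁴ × 247×10³ m = 33.6 m/s:
V = [−fR + √((fR)² + 4 fR V_g)]/2 = [−33.6 + √(33.6² + 4×33.6×47)]/2 = 26.3 m/s
Subgeostrophic (V < V_g = 47 m/s), as expected around a low.

26.3 m s⁻¹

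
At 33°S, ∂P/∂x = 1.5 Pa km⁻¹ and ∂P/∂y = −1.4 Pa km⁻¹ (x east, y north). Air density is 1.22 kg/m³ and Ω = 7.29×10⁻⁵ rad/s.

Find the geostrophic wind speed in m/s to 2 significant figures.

Coriolis parameter at 33°S:
f = 2Ω sin φ = 2 × 7.29×10⁻⁵ × sin 33° = 7.94×10⁻⁵ s⁻¹
In the Southern Hemisphere f is negative: f = −7.94×10⁻⁵ s⁻¹.
Component geostrophic relations (x east, y north):
u_g = −(1/(fρ)) ∂P/∂y,  v_g = (1/(fρ)) ∂P/∂x
u_g = −(−1.4×10⁻³)/(−7.94×10⁻⁵ × 1.22) = −14.5 m/s;  v_g = (1.5×10⁻³)/(−7.94×10⁻⁵ × 1.22) = −15.5 m/s
|V_g| = √(u_g² + v_g²) = 21.2 m/s

21 m/s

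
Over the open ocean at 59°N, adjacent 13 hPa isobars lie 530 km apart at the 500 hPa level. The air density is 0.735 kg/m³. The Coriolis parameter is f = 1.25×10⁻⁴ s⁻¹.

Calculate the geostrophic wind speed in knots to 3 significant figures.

51.9 knots

Pressure gradient: |∂P/∂n| = 1300 Pa / 530000 m = 2.45×10⁻³ Pa/m
Geostrophic balance (pressure-gradient force = Coriolis force):
V_g = (1/(fρ)) |∂P/∂n| = 2.45×10⁻³ / (1.25×10⁻⁴ × 0.735) = 26.7 m/s
Converting: 26.7 m/s × 1.944 = 51.9 knots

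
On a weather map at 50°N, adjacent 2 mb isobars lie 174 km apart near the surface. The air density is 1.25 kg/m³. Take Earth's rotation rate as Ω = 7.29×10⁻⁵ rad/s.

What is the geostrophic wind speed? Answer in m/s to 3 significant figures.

8.23 m/s

Coriolis parameter at 50°N:
f = 2Ω sin φ = 2 × 7.29×10⁻⁵ × sin 50° = 1.12×10⁻⁴ s⁻¹
Pressure gradient: |∂P/∂n| = 200 Pa / 174000 m = 1.15×10⁻³ Pa/m
Geostrophic balance (pressure-gradient force = Coriolis force):
V_g = (1/(fρ)) |∂P/∂n| = 1.15×10⁻³ / (1.12×10⁻⁴ × 1.25) = 8.23 m/s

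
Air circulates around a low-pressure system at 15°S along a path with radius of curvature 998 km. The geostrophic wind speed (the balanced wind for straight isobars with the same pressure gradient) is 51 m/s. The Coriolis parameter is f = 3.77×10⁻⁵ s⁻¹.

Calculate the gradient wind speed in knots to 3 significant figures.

56.1 knots

Around a low, centrifugal force acts outward with Coriolis, so pressure-gradient force balances both:
(1/ρ)|∂P/∂n| = fV + V²/R  →  V² + fR·V − fR·V_g = 0
With fR = 3.77×10⁻⁵ × 998×10³ m = 37.6 m/s:
V = [−fR + √((fR)² + 4 fR V_g)]/2 = [−37.6 + √(37.6² + 4×37.6×51)]/2 = 28.9 m/s
Subgeostrophic (V < V_g = 51 m/s), as expected around a low.
Converting: 28.9 m/s × 1.944 = 56.1 knots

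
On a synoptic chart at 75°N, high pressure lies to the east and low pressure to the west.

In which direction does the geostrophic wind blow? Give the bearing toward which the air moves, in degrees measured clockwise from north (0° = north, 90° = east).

The pressure-gradient force points toward the west (bearing 270°).
Geostrophic balance: in the Northern Hemisphere the Coriolis force deflects motion to the right, so the geostrophic wind blows 90° to the right of the pressure-gradient force (low pressure on the left).
Rotating 270° by 90° clockwise gives 000° — the wind blows toward the north.

000°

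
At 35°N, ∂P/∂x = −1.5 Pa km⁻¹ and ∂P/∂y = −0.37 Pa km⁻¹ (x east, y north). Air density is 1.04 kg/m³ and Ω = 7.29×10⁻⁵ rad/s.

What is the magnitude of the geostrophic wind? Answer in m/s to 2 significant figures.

Coriolis parameter at 35°N:
f = 2Ω sin φ = 2 × 7.29×10⁻⁵ × sin 35° = 8.36×10⁻⁵ s⁻¹
Component geostrophic relations (x east, y north):
u_g = −(1/(fρ)) ∂P/∂y,  v_g = (1/(fρ)) ∂P/∂x
u_g = −(−0.37×10⁻³)/(8.36×10⁻⁵ × 1.04) = 4.25 m/s;  v_g = (−1.5×10⁻³)/(8.36×10⁻⁵ × 1.04) = −17.2 m/s
|V_g| = √(u_g² + v_g²) = 17.8 m/s

18 m/s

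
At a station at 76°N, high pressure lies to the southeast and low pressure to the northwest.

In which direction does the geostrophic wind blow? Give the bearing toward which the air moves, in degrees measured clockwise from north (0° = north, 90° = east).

The pressure-gradient force points toward the northwest (bearing 315°).
Geostrophic balance: in the Northern Hemisphere the Coriolis force deflects motion to the right, so the geostrophic wind blows 90° to the right of the pressure-gradient force (low pressure on the left).
Rotating 315° by 90° clockwise gives 045° — the wind blows toward the northeast.

045°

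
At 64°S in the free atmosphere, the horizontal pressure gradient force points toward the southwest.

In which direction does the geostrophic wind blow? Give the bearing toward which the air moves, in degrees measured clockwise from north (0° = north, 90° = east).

135°

The pressure-gradient force points toward the southwest (bearing 225°).
Geostrophic balance: in the Southern Hemisphere the Coriolis force deflects motion to the left, so the geostrophic wind blows 90° to the left of the pressure-gradient force (low pressure on the right).
Rotating 225° by 90° counterclockwise gives 135° — the wind blows toward the southeast.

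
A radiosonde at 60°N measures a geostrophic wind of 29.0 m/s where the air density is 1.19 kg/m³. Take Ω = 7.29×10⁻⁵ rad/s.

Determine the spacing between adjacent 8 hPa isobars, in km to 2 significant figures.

Coriolis parameter at 60°N:
f = 2Ω sin φ = 2 × 7.29×10⁻⁵ × sin 60° = 1.26×10⁻⁴ s⁻¹
Geostrophic balance rearranged: |∂P/∂n| = f ρ V_g
|∂P/∂n| = 1.26×10⁻⁴ × 1.19 × 29.0 = 4.36×10⁻³ Pa/m
Isobar spacing: Δn = ΔP/|∂P/∂n| = 800 Pa / 4.36×10⁻³ Pa/m = 183593 m ≈ 180 km

180 km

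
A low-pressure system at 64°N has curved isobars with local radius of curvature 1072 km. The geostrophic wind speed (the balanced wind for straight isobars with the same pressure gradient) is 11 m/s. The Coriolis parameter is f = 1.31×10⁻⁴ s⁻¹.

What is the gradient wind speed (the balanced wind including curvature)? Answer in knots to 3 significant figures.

19.9 knots

Around a low, centrifugal force acts outward with Coriolis, so pressure-gradient force balances both:
(1/ρ)|∂P/∂n| = fV + V²/R  →  V² + fR·V − fR·V_g = 0
With fR = 1.31×10⁻⁴ × 1072×10³ m = 140 m/s:
V = [−fR + √((fR)² + 4 fR V_g)]/2 = [−140 + √(140² + 4×140×11)]/2 = 10.3 m/s
Subgeostrophic (V < V_g = 11 m/s), as expected around a low.
Converting: 10.3 m/s × 1.944 = 19.9 knots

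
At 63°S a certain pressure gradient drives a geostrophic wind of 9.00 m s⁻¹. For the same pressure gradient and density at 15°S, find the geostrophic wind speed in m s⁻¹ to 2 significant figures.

With the same pressure gradient and density, V_g ∝ 1/f ∝ 1/sin φ.
V₂ = V₁ · sin φ₁ / sin φ₂ = 9.00 × sin 63° / sin 15°
V₂ = 9.00 × 0.8910/0.2588 = 31 m s⁻¹

31 m s⁻¹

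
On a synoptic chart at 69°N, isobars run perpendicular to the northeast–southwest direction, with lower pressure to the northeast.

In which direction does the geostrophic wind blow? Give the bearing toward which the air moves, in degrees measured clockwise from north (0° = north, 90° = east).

135°

The pressure-gradient force points toward the northeast (bearing 045°).
Geostrophic balance: in the Northern Hemisphere the Coriolis force deflects motion to the right, so the geostrophic wind blows 90° to the right of the pressure-gradient force (low pressure on the left).
Rotating 045° by 90° clockwise gives 135° — the wind blows toward the southeast.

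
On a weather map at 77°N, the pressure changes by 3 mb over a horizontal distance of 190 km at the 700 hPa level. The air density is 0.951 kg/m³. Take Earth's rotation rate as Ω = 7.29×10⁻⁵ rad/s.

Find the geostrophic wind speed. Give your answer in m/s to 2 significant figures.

12 m/s

Coriolis parameter at 77°N:
f = 2Ω sin φ = 2 × 7.29×10⁻⁵ × sin 77° = 1.42×10⁻⁴ s⁻¹
Pressure gradient: |∂P/∂n| = 300 Pa / 190000 m = 1.58×10⁻³ Pa/m
Geostrophic balance (pressure-gradient force = Coriolis force):
V_g = (1/(fρ)) |∂P/∂n| = 1.58×10⁻³ / (1.42×10⁻⁴ × 0.951) = 11.7 m/s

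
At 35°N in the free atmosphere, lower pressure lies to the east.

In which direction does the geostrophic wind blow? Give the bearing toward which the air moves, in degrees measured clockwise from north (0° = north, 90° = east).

180°

The pressure-gradient force points toward the east (bearing 090°).
Geostrophic balance: in the Northern Hemisphere the Coriolis force deflects motion to the right, so the geostrophic wind blows 90° to the right of the pressure-gradient force (low pressure on the left).
Rotating 090° by 90° clockwise gives 180° — the wind blows toward the south.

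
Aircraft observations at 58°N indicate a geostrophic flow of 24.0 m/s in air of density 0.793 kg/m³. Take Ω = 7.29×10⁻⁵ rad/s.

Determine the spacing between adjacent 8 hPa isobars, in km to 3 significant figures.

Coriolis parameter at 58°N:
f = 2Ω sin φ = 2 × 7.29×10⁻⁵ × sin 58° = 1.24×10⁻⁴ s⁻¹
Geostrophic balance rearranged: |∂P/∂n| = f ρ V_g
|∂P/∂n| = 1.24×10⁻⁴ × 0.793 × 24.0 = 2.35×10⁻³ Pa/m
Isobar spacing: Δn = ΔP/|∂P/∂n| = 800 Pa / 2.35×10⁻³ Pa/m = 339960 m ≈ 340 km

340 km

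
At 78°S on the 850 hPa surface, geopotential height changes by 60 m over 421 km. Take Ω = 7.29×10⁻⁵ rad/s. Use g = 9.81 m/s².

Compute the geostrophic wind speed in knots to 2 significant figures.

Coriolis parameter at 78°S:
f = 2Ω sin φ = 2 × 7.29×10⁻⁵ × sin 78° = 1.43×10⁻⁴ s⁻¹
Height gradient: |∂Z/∂n| = 60 m / 421000 m = 1.43×10⁻⁴
On a pressure surface, geostrophic balance gives V_g = (g/f)|∂Z/∂n|:
V_g = 9.81 × 1.43×10⁻⁴ / 1.43×10⁻⁴ = 9.80 m/s
Converting: 9.80 m/s × 1.944 = 19 knots

19 knots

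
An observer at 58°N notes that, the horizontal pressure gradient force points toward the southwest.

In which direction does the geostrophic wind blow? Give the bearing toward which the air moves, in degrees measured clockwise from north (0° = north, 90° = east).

The pressure-gradient force points toward the southwest (bearing 225°).
Geostrophic balance: in the Northern Hemisphere the Coriolis force deflects motion to the right, so the geostrophic wind blows 90° to the right of the pressure-gradient force (low pressure on the left).
Rotating 225° by 90° clockwise gives 315° — the wind blows toward the northwest.

315°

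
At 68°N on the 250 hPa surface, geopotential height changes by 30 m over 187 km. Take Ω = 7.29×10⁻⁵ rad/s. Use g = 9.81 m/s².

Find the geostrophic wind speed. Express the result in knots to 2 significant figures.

Coriolis parameter at 68°N:
f = 2Ω sin φ = 2 × 7.29×10⁻⁵ × sin 68° = 1.35×10⁻⁴ s⁻¹
Height gradient: |∂Z/∂n| = 30 m / 187000 m = 1.60×10⁻⁴
On a pressure surface, geostrophic balance gives V_g = (g/f)|∂Z/∂n|:
V_g = 9.81 × 1.60×10⁻⁴ / 1.35×10⁻⁴ = 11.6 m/s
Converting: 11.6 m/s × 1.944 = 23 knots

23 knots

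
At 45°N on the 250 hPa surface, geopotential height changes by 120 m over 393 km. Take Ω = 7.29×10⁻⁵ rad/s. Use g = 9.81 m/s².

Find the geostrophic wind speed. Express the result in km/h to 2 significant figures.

Coriolis parameter at 45°N:
f = 2Ω sin φ = 2 × 7.29×10⁻⁵ × sin 45° = 1.03×10⁻⁴ s⁻¹
Height gradient: |∂Z/∂n| = 120 m / 393000 m = 3.05×10⁻⁴
On a pressure surface, geostrophic balance gives V_g = (g/f)|∂Z/∂n|:
V_g = 9.81 × 3.05×10⁻⁴ / 1.03×10⁻⁴ = 29.1 m/s
Converting: 29.1 m/s × 3.6 = 100 km/h

100 km/h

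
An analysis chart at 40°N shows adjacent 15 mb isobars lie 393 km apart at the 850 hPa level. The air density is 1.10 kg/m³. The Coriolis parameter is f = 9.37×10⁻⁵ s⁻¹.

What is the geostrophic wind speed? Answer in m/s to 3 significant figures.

37.0 m/s

Pressure gradient: |∂P/∂n| = 1500 Pa / 393000 m = 3.82×10⁻³ Pa/m
Geostrophic balance (pressure-gradient force = Coriolis force):
V_g = (1/(fρ)) |∂P/∂n| = 3.82×10⁻³ / (9.37×10⁻⁵ × 1.10) = 37.0 m/s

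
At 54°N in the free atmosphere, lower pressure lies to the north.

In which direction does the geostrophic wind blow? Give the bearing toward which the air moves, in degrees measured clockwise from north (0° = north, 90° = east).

090°

The pressure-gradient force points toward the north (bearing 000°).
Geostrophic balance: in the Northern Hemisphere the Coriolis force deflects motion to the right, so the geostrophic wind blows 90° to the right of the pressure-gradient force (low pressure on the left).
Rotating 000° by 90° clockwise gives 090° — the wind blows toward the east.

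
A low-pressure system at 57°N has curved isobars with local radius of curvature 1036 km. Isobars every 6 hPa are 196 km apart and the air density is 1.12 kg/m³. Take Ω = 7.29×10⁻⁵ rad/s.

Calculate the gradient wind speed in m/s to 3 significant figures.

Coriolis parameter at 57°N:
f = 2Ω sin φ = 2 × 7.29×10⁻⁵ × sin 57° = 1.22×10⁻⁴ s⁻¹
Pressure gradient: |∂P/∂n| = 600 Pa / 196000 m = 3.06×10⁻³ Pa/m
Geostrophic speed: V_g = |∂P/∂n|/(fρ) = 3.06×10⁻³/(1.22×10⁻⁴ × 1.12) = 22.4 m/s
Around a low, centrifugal force acts outward with Coriolis, so pressure-gradient force balances both:
(1/ρ)|∂P/∂n| = fV + V²/R  →  V² + fR·V − fR·V_g = 0
With fR = 1.22×10⁻⁴ × 1036×10³ m = 127 m/s:
V = [−fR + √((fR)² + 4 fR V_g)]/2 = [−127 + √(127² + 4×127×22.4)]/2 = 19.4 m/s
Subgeostrophic (V < V_g = 22.4 m/s), as expected around a low.

19.4 m/s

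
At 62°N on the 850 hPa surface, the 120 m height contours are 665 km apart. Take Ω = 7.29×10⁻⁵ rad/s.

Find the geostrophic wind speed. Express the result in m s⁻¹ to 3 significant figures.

Coriolis parameter at 62°N:
f = 2Ω sin φ = 2 × 7.29×10⁻⁵ × sin 62° = 1.29×10⁻⁴ s⁻¹
Height gradient: |∂Z/∂n| = 120 m / 665000 m = 1.80×10⁻⁴
On a pressure surface, geostrophic balance gives V_g = (g/f)|∂Z/∂n|:
V_g = 9.81 × 1.80×10⁻⁴ / 1.29×10⁻⁴ = 13.8 m/s

13.8 m s⁻¹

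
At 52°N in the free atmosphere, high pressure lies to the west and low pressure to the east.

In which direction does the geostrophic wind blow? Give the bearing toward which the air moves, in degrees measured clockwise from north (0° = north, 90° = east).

180°

The pressure-gradient force points toward the east (bearing 090°).
Geostrophic balance: in the Northern Hemisphere the Coriolis force deflects motion to the right, so the geostrophic wind blows 90° to the right of the pressure-gradient force (low pressure on the left).
Rotating 090° by 90° clockwise gives 180° — the wind blows toward the south.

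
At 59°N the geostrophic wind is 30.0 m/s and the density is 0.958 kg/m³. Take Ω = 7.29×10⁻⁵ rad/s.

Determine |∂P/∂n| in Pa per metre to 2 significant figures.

3.6×10⁻³ Pa/m

Coriolis parameter at 59°N:
f = 2Ω sin φ = 2 × 7.29×10⁻⁵ × sin 59° = 1.25×10⁻⁴ s⁻¹
Geostrophic balance rearranged: |∂P/∂n| = f ρ V_g
|∂P/∂n| = 1.25×10⁻⁴ × 0.958 × 30.0 = 3.59×10⁻³ Pa/m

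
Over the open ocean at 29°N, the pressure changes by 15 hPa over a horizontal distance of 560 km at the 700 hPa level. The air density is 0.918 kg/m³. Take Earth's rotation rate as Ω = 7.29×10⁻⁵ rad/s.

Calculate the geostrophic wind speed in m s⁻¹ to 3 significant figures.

41.3 m s⁻¹

Coriolis parameter at 29°N:
f = 2Ω sin φ = 2 × 7.29×10⁻⁵ × sin 29° = 7.07×10⁻⁵ s⁻¹
Pressure gradient: |∂P/∂n| = 1500 Pa / 560000 m = 2.68×10⁻³ Pa/m
Geostrophic balance (pressure-gradient force = Coriolis force):
V_g = (1/(fρ)) |∂P/∂n| = 2.68×10⁻³ / (7.07×10⁻⁵ × 0.918) = 41.3 m/s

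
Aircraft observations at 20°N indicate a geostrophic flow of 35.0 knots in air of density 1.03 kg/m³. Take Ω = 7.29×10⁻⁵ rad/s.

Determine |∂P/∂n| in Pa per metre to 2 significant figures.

Coriolis parameter at 20°N:
f = 2Ω sin φ = 2 × 7.29×10⁻⁵ × sin 20° = 4.99×10⁻⁵ s⁻¹
Wind speed in SI: 35.0 knots = 18.0 m/s
Geostrophic balance rearranged: |∂P/∂n| = f ρ V_g
|∂P/∂n| = 4.99×10⁻⁵ × 1.03 × 18.0 = 9.25×10⁻⁴ Pa/m

9.2×10⁻⁴ Pa/m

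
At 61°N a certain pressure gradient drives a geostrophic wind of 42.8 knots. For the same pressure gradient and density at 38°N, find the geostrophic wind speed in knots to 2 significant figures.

61 knots

With the same pressure gradient and density, V_g ∝ 1/f ∝ 1/sin φ.
V₂ = V₁ · sin φ₁ / sin φ₂ = 42.8 × sin 61° / sin 38°
V₂ = 42.8 × 0.8746/0.6157 = 61 knots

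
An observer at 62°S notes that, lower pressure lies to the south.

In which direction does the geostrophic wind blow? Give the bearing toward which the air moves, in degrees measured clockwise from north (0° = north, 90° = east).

The pressure-gradient force points toward the south (bearing 180°).
Geostrophic balance: in the Southern Hemisphere the Coriolis force deflects motion to the left, so the geostrophic wind blows 90° to the left of the pressure-gradient force (low pressure on the right).
Rotating 180° by 90° counterclockwise gives 090° — the wind blows toward the east.

090°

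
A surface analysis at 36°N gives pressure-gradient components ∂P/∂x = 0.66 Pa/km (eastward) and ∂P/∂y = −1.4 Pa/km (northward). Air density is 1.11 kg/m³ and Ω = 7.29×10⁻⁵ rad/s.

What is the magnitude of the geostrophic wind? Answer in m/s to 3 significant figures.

16.3 m/s

Coriolis parameter at 36°N:
f = 2Ω sin φ = 2 × 7.29×10⁻⁵ × sin 36° = 8.57×10⁻⁵ s⁻¹
Component geostrophic relations (x east, y north):
u_g = −(1/(fρ)) ∂P/∂y,  v_g = (1/(fρ)) ∂P/∂x
u_g = −(−1.4×10⁻³)/(8.57×10⁻⁵ × 1.11) = 14.7 m/s;  v_g = (0.66×10⁻³)/(8.57×10⁻⁵ × 1.11) = 6.94 m/s
|V_g| = √(u_g² + v_g²) = 16.3 m/s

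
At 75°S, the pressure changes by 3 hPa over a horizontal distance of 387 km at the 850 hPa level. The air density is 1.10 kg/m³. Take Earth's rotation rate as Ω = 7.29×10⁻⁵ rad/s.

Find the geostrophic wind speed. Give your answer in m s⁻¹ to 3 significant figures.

5.00 m s⁻¹

Coriolis parameter at 75°S:
f = 2Ω sin φ = 2 × 7.29×10⁻⁵ × sin 75° = 1.41×10⁻⁴ s⁻¹
Pressure gradient: |∂P/∂n| = 300 Pa / 387000 m = 7.75×10⁻⁴ Pa/m
Geostrophic balance (pressure-gradient force = Coriolis force):
V_g = (1/(fρ)) |∂P/∂n| = 7.75×10⁻⁴ / (1.41×10⁻⁴ × 1.10) = 5.00 m/s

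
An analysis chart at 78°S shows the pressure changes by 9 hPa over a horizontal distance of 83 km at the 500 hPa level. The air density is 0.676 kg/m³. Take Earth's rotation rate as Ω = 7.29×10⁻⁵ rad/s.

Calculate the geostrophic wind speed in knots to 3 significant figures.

219 knots

Coriolis parameter at 78°S:
f = 2Ω sin φ = 2 × 7.29×10⁻⁵ × sin 78° = 1.43×10⁻⁴ s⁻¹
Pressure gradient: |∂P/∂n| = 900 Pa / 83000 m = 1.08×10⁻² Pa/m
Geostrophic balance (pressure-gradient force = Coriolis force):
V_g = (1/(fρ)) |∂P/∂n| = 1.08×10⁻² / (1.43×10⁻⁴ × 0.676) = 112 m/s
Converting: 112 m/s × 1.944 = 219 knots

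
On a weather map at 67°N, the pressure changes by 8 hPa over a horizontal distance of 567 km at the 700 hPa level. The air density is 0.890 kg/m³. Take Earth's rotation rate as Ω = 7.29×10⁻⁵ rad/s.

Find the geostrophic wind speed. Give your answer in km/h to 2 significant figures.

Coriolis parameter at 67°N:
f = 2Ω sin φ = 2 × 7.29×10⁻⁵ × sin 67° = 1.34×10⁻⁴ s⁻¹
Pressure gradient: |∂P/∂n| = 800 Pa / 567000 m = 1.41×10⁻³ Pa/m
Geostrophic balance (pressure-gradient force = Coriolis force):
V_g = (1/(fρ)) |∂P/∂n| = 1.41×10⁻³ / (1.34×10⁻⁴ × 0.890) = 11.8 m/s
Converting: 11.8 m/s × 3.6 = 43 km/h

43 km/h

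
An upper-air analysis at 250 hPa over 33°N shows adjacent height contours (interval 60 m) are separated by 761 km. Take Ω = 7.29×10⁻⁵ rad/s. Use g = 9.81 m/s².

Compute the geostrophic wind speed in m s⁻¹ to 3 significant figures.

Coriolis parameter at 33°N:
f = 2Ω sin φ = 2 × 7.29×10⁻⁵ × sin 33° = 7.94×10⁻⁵ s⁻¹
Height gradient: |∂Z/∂n| = 60 m / 761000 m = 7.88×10⁻⁵
On a pressure surface, geostrophic balance gives V_g = (g/f)|∂Z/∂n|:
V_g = 9.81 × 7.88×10⁻⁵ / 7.94×10⁻⁵ = 9.74 m/s

9.74 m s⁻¹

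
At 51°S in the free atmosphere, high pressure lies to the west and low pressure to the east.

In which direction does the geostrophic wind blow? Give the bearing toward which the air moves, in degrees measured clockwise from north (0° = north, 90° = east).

The pressure-gradient force points toward the east (bearing 090°).
Geostrophic balance: in the Southern Hemisphere the Coriolis force deflects motion to the left, so the geostrophic wind blows 90° to the left of the pressure-gradient force (low pressure on the right).
Rotating 090° by 90° counterclockwise gives 000° — the wind blows toward the north.

000°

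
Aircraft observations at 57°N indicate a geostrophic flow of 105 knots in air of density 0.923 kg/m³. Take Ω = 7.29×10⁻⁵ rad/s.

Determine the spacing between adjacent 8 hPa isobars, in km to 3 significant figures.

Coriolis parameter at 57°N:
f = 2Ω sin φ = 2 × 7.29×10⁻⁵ × sin 57° = 1.22×10⁻⁴ s⁻¹
Wind speed in SI: 105 knots = 54.0 m/s
Geostrophic balance rearranged: |∂P/∂n| = f ρ V_g
|∂P/∂n| = 1.22×10⁻⁴ × 0.923 × 54.0 = 6.10×10⁻³ Pa/m
Isobar spacing: Δn = ΔP/|∂P/∂n| = 800 Pa / 6.10×10⁻³ Pa/m = 131224 m ≈ 131 km

131 km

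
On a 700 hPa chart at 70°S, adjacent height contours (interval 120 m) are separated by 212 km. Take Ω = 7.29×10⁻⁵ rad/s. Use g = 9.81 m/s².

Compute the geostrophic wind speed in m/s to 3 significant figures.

40.5 m/s

Coriolis parameter at 70°S:
f = 2Ω sin φ = 2 × 7.29×10⁻⁵ × sin 70° = 1.37×10⁻⁴ s⁻¹
Height gradient: |∂Z/∂n| = 120 m / 212000 m = 5.66×10⁻⁴
On a pressure surface, geostrophic balance gives V_g = (g/f)|∂Z/∂n|:
V_g = 9.81 × 5.66×10⁻⁴ / 1.37×10⁻⁴ = 40.5 m/s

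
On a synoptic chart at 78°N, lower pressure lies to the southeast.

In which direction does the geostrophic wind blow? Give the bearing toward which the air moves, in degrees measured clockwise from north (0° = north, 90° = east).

225°

The pressure-gradient force points toward the southeast (bearing 135°).
Geostrophic balance: in the Northern Hemisphere the Coriolis force deflects motion to the right, so the geostrophic wind blows 90° to the right of the pressure-gradient force (low pressure on the left).
Rotating 135° by 90° clockwise gives 225° — the wind blows toward the southwest.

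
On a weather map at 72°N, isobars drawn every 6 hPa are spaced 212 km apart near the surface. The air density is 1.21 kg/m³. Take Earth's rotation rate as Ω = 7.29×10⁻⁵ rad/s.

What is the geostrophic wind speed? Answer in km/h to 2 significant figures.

Coriolis parameter at 72°N:
f = 2Ω sin φ = 2 × 7.29×10⁻⁵ × sin 72° = 1.39×10⁻⁴ s⁻¹
Pressure gradient: |∂P/∂n| = 600 Pa / 212000 m = 2.83×10⁻³ Pa/m
Geostrophic balance (pressure-gradient force = Coriolis force):
V_g = (1/(fρ)) |∂P/∂n| = 2.83×10⁻³ / (1.39×10⁻⁴ × 1.21) = 16.9 m/s
Converting: 16.9 m/s × 3.6 = 61 km/h

61 km/h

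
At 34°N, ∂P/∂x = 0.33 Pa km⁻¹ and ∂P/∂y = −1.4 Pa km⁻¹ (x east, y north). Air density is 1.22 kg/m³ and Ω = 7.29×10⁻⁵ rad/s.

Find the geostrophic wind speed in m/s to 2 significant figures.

14 m/s

Coriolis parameter at 34°N:
f = 2Ω sin φ = 2 × 7.29×10⁻⁵ × sin 34° = 8.15×10⁻⁵ s⁻¹
Component geostrophic relations (x east, y north):
u_g = −(1/(fρ)) ∂P/∂y,  v_g = (1/(fρ)) ∂P/∂x
u_g = −(−1.4×10⁻³)/(8.15×10⁻⁵ × 1.22) = 14.1 m/s;  v_g = (0.33×10⁻³)/(8.15×10⁻⁵ × 1.22) = 3.32 m/s
|V_g| = √(u_g² + v_g²) = 14.5 m/s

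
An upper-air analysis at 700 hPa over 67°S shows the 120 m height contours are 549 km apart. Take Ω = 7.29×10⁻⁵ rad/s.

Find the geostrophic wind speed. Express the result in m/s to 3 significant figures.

Coriolis parameter at 67°S:
f = 2Ω sin φ = 2 × 7.29×10⁻⁵ × sin 67° = 1.34×10⁻⁴ s⁻¹
Height gradient: |∂Z/∂n| = 120 m / 549000 m = 2.19×10⁻⁴
On a pressure surface, geostrophic balance gives V_g = (g/f)|∂Z/∂n|:
V_g = 9.81 × 2.19×10⁻⁴ / 1.34×10⁻⁴ = 16.0 m/s

16.0 m/s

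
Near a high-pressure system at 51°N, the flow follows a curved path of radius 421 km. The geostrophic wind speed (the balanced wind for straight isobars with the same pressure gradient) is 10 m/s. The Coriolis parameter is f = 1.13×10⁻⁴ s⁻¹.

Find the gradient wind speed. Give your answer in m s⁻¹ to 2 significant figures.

Around a high, pressure-gradient force acts outward with centrifugal, so Coriolis balances both:
fV = (1/ρ)|∂P/∂n| + V²/R  →  V² − fR·V + fR·V_g = 0
With fR = 1.13×10⁻⁴ × 421×10³ m = 47.6 m/s:
V = [fR − √((fR)² − 4 fR V_g)]/2 = [47.6 − √(47.6² − 4×47.6×10)]/2 = 14.3 m/s
Supergeostrophic (V > V_g = 10 m/s), as expected around a high.

14 m s⁻¹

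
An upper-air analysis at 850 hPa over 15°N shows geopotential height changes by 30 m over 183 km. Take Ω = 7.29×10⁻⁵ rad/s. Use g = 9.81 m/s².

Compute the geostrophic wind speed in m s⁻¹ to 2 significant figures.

Coriolis parameter at 15°N:
f = 2Ω sin φ = 2 × 7.29×10⁻⁵ × sin 15° = 3.77×10⁻⁵ s⁻¹
Height gradient: |∂Z/∂n| = 30 m / 183000 m = 1.64×10⁻⁴
On a pressure surface, geostrophic balance gives V_g = (g/f)|∂Z/∂n|:
V_g = 9.81 × 1.64×10⁻⁴ / 3.77×10⁻⁵ = 42.6 m/s

43 m s⁻¹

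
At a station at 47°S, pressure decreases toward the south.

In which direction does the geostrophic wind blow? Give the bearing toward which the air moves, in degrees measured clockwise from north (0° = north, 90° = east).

090°

The pressure-gradient force points toward the south (bearing 180°).
Geostrophic balance: in the Southern Hemisphere the Coriolis force deflects motion to the left, so the geostrophic wind blows 90° to the left of the pressure-gradient force (low pressure on the right).
Rotating 180° by 90° counterclockwise gives 090° — the wind blows toward the east.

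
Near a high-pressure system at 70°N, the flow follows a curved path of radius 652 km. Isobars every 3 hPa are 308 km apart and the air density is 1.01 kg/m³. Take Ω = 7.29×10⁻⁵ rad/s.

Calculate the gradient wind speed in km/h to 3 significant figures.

Coriolis parameter at 70°N:
f = 2Ω sin φ = 2 × 7.29×10⁻⁵ × sin 70° = 1.37×10⁻⁴ s⁻¹
Pressure gradient: |∂P/∂n| = 300 Pa / 308000 m = 9.74×10⁻⁴ Pa/m
Geostrophic speed: V_g = |∂P/∂n|/(fρ) = 9.74×10⁻⁴/(1.37×10⁻⁴ × 1.01) = 7.04 m/s
Around a high, pressure-gradient force acts outward with centrifugal, so Coriolis balances both:
fV = (1/ρ)|∂P/∂n| + V²/R  →  V² − fR·V + fR·V_g = 0
With fR = 1.37×10⁻⁴ × 652×10³ m = 89.3 m/s:
V = [fR − √((fR)² − 4 fR V_g)]/2 = [89.3 − √(89.3² − 4×89.3×7.04)]/2 = 7.7 m/s
Supergeostrophic (V > V_g = 7.04 m/s), as expected around a high.
Converting: 7.7 m/s × 3.6 = 27.7 km/h

27.7 km/h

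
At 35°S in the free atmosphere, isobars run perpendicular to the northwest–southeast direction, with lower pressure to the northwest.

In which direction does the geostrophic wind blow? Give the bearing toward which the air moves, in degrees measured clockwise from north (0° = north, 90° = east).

The pressure-gradient force points toward the northwest (bearing 315°).
Geostrophic balance: in the Southern Hemisphere the Coriolis force deflects motion to the left, so the geostrophic wind blows 90° to the left of the pressure-gradient force (low pressure on the right).
Rotating 315° by 90° counterclockwise gives 225° — the wind blows toward the southwest.

225°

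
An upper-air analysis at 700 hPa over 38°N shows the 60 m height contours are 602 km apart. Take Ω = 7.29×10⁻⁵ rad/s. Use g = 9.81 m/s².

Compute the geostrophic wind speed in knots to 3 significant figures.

21.2 knots

Coriolis parameter at 38°N:
f = 2Ω sin φ = 2 × 7.29×10⁻⁵ × sin 38° = 8.98×10⁻⁵ s⁻¹
Height gradient: |∂Z/∂n| = 60 m / 602000 m = 9.97×10⁻⁵
On a pressure surface, geostrophic balance gives V_g = (g/f)|∂Z/∂n|:
V_g = 9.81 × 9.97×10⁻⁵ / 8.98×10⁻⁵ = 10.9 m/s
Converting: 10.9 m/s × 1.944 = 21.2 knots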